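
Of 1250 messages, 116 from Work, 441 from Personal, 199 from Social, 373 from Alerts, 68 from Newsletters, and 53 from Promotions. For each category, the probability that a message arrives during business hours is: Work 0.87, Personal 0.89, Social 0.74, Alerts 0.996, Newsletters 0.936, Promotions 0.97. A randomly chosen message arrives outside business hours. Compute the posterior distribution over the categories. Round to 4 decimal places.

Work 0.1228, Personal 0.3951, Social 0.4215, Alerts 0.0122, Newsletters 0.0355, Promotions 0.0130

Taking complements, P(off-hours | each) = Work 0.13, Personal 0.11, Social 0.26, Alerts 0.004, Newsletters 0.064, Promotions 0.03.
Unnormalized posteriors (prior × likelihood):
  Work: 0.0928 × 0.13 = 0.012064
  Personal: 0.3528 × 0.11 = 0.038808
  Social: 0.1592 × 0.26 = 0.041392
  Alerts: 0.2984 × 0.004 = 0.0011936
  Newsletters: 0.0544 × 0.064 = 0.0034816
  Promotions: 0.0424 × 0.03 = 0.001272
Total = 0.0982112.
P(Work | off-hours) = 0.012064/0.0982112 ≈ 0.1228
P(Personal | off-hours) = 0.038808/0.0982112 ≈ 0.3951
P(Social | off-hours) = 0.041392/0.0982112 ≈ 0.4215
P(Alerts | off-hours) = 0.0011936/0.0982112 ≈ 0.0122
P(Newsletters | off-hours) = 0.0034816/0.0982112 ≈ 0.0355
P(Promotions | off-hours) = 0.001272/0.0982112 ≈ 0.0130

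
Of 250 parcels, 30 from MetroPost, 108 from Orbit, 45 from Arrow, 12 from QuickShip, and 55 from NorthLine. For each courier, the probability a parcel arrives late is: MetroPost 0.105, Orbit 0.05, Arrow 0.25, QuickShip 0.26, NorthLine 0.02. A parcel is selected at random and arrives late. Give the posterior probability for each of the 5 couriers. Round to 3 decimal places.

MetroPost 0.131, Orbit 0.225, Arrow 0.468, QuickShip 0.130, NorthLine 0.046

Compute prior × likelihood for every hypothesis:
  MetroPost: 0.12 × 0.105 = 0.0126
  Orbit: 0.432 × 0.05 = 0.0216
  Arrow: 0.18 × 0.25 = 0.045
  QuickShip: 0.048 × 0.26 = 0.01248
  NorthLine: 0.22 × 0.02 = 0.0044
Normalizing constant = 0.09608.
P(MetroPost | late) = 0.0126/0.09608 ≈ 0.131
P(Orbit | late) = 0.0216/0.09608 ≈ 0.225
P(Arrow | late) = 0.045/0.09608 ≈ 0.468
P(QuickShip | late) = 0.01248/0.09608 ≈ 0.130
P(NorthLine | late) = 0.0044/0.09608 ≈ 0.046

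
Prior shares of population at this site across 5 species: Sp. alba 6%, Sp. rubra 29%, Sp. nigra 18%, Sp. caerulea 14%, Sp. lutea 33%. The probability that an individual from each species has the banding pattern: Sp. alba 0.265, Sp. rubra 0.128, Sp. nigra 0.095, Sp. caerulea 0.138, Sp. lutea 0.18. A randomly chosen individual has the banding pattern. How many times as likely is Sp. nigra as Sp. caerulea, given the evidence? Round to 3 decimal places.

0.885

By Bayes' rule, posterior ∝ prior × likelihood:
  Sp. alba: 0.06 × 0.265 = 0.0159
  Sp. rubra: 0.29 × 0.128 = 0.03712
  Sp. nigra: 0.18 × 0.095 = 0.0171
  Sp. caerulea: 0.14 × 0.138 = 0.01932
  Sp. lutea: 0.33 × 0.18 = 0.0594
Total = 0.14884.
The ratio is 0.0171 / 0.01932 (the normalizer cancels) = 0.885.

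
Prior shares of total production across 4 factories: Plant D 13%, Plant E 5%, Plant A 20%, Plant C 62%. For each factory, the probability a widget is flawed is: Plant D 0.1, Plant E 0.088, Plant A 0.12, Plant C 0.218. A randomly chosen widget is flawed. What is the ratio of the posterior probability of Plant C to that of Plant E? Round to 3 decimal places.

Compute prior × likelihood for every hypothesis:
  Plant D: 0.13 × 0.1 = 0.013
  Plant E: 0.05 × 0.088 = 0.0044
  Plant A: 0.2 × 0.12 = 0.024
  Plant C: 0.62 × 0.218 = 0.13516
Normalizing constant = 0.17656.
The ratio is 0.13516 / 0.0044 (the normalizer cancels) = 30.718.

30.718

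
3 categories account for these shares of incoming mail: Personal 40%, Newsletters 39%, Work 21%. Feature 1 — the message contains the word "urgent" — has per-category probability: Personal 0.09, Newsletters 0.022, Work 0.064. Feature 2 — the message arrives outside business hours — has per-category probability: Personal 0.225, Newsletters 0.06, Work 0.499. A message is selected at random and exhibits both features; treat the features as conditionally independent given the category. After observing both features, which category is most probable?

Personal

Prior × likelihood for each hypothesis:
  Personal: 0.4 × 0.09 × 0.225 = 0.0081
  Newsletters: 0.39 × 0.022 × 0.06 = 0.0005148
  Work: 0.21 × 0.064 × 0.499 = 0.00670656
Normalizing constant = 0.01532136.
Largest term belongs to Personal, so Personal is most probable.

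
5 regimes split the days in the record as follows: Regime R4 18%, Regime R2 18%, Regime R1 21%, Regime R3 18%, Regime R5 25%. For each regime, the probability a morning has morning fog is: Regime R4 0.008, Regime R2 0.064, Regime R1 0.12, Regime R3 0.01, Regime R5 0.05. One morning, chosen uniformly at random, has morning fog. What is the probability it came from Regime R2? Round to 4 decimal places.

0.2196

By Bayes' rule, posterior ∝ prior × likelihood:
  Regime R4: 0.18 × 0.008 = 0.00144
  Regime R2: 0.18 × 0.064 = 0.01152
  Regime R1: 0.21 × 0.12 = 0.0252
  Regime R3: 0.18 × 0.01 = 0.0018
  Regime R5: 0.25 × 0.05 = 0.0125
Total = 0.05246.
P(Regime R2 | evidence) = 0.01152 / 0.05246 ≈ 0.2196.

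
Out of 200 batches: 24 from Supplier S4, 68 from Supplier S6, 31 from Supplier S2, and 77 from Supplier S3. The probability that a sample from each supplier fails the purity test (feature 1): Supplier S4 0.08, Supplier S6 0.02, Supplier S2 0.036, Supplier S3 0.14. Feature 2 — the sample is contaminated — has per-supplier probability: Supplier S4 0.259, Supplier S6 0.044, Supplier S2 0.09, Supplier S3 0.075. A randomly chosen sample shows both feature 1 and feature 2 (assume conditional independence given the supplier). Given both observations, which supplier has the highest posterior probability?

Supplier S3

Unnormalized posteriors (prior × likelihood):
  Supplier S4: 0.12 × 0.08 × 0.259 = 0.0024864
  Supplier S6: 0.34 × 0.02 × 0.044 = 0.0002992
  Supplier S2: 0.155 × 0.036 × 0.09 = 0.0005022
  Supplier S3: 0.385 × 0.14 × 0.075 = 0.0040425
Sum = 0.0073303.
Largest term belongs to Supplier S3, so Supplier S3 is most probable.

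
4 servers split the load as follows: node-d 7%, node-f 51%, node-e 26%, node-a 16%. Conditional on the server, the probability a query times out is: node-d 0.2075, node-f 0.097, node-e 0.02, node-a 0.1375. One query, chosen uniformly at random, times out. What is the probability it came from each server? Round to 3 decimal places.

Prior × likelihood for each hypothesis:
  node-d: 0.07 × 0.2075 = 0.014525
  node-f: 0.51 × 0.097 = 0.04947
  node-e: 0.26 × 0.02 = 0.0052
  node-a: 0.16 × 0.1375 = 0.022
Sum = 0.091195.
P(node-d | timeout) = 0.014525/0.091195 ≈ 0.159
P(node-f | timeout) = 0.04947/0.091195 ≈ 0.542
P(node-e | timeout) = 0.0052/0.091195 ≈ 0.057
P(node-a | timeout) = 0.022/0.091195 ≈ 0.241

node-d 0.159, node-f 0.542, node-e 0.057, node-a 0.241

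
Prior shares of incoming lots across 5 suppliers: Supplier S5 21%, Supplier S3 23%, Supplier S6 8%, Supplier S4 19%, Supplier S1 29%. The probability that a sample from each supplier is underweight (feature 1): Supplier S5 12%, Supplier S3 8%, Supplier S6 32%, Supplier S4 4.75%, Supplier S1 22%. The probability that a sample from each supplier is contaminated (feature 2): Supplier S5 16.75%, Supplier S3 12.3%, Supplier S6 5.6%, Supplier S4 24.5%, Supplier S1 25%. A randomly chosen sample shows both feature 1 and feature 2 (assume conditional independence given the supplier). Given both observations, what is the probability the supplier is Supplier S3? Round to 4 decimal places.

Unnormalized posteriors (prior × likelihood):
  Supplier S5: 0.21 × 0.12 × 0.1675 = 0.004221
  Supplier S3: 0.23 × 0.08 × 0.123 = 0.0022632
  Supplier S6: 0.08 × 0.32 × 0.056 = 0.0014336
  Supplier S4: 0.19 × 0.0475 × 0.245 = 0.002211125
  Supplier S1: 0.29 × 0.22 × 0.25 = 0.01595
Total = 0.026078925.
P(Supplier S3 | evidence) = 0.0022632 / 0.026078925 ≈ 0.0868.

0.0868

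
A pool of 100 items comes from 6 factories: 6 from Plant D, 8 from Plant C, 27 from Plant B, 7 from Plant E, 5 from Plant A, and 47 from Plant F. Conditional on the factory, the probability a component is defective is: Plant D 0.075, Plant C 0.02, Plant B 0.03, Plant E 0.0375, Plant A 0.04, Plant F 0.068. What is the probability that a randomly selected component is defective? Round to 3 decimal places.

Compute prior × likelihood for every hypothesis:
  Plant D: 0.06 × 0.075 = 0.0045
  Plant C: 0.08 × 0.02 = 0.0016
  Plant B: 0.27 × 0.03 = 0.0081
  Plant E: 0.07 × 0.0375 = 0.002625
  Plant A: 0.05 × 0.04 = 0.002
  Plant F: 0.47 × 0.068 = 0.03196
P(defective) = 0.0045 + 0.0016 + 0.0081 + 0.002625 + 0.002 + 0.03196 = 0.050785 → 0.051.

0.051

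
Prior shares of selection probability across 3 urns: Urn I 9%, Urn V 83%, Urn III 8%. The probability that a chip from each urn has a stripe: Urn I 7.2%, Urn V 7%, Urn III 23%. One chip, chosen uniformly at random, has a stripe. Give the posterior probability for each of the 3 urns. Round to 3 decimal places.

Compute prior × likelihood for every hypothesis:
  Urn I: 0.09 × 0.072 = 0.00648
  Urn V: 0.83 × 0.07 = 0.0581
  Urn III: 0.08 × 0.23 = 0.0184
Total = 0.08298.
P(Urn I | striped) = 0.00648/0.08298 ≈ 0.078
P(Urn V | striped) = 0.0581/0.08298 ≈ 0.700
P(Urn III | striped) = 0.0184/0.08298 ≈ 0.222

Urn I 0.078, Urn V 0.700, Urn III 0.222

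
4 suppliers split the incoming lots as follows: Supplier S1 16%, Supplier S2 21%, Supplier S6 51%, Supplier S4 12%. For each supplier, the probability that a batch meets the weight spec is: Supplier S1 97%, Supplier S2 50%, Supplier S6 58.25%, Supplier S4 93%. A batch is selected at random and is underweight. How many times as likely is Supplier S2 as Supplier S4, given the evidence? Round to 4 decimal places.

12.5000

Taking complements, P(underweight | each) = Supplier S1 0.03, Supplier S2 0.5, Supplier S6 0.4175, Supplier S4 0.07.
Unnormalized posteriors (prior × likelihood):
  Supplier S1: 0.16 × 0.03 = 0.0048
  Supplier S2: 0.21 × 0.5 = 0.105
  Supplier S6: 0.51 × 0.4175 = 0.212925
  Supplier S4: 0.12 × 0.07 = 0.0084
Total = 0.331125.
The ratio is 0.105 / 0.0084 (the normalizer cancels) = 12.5000.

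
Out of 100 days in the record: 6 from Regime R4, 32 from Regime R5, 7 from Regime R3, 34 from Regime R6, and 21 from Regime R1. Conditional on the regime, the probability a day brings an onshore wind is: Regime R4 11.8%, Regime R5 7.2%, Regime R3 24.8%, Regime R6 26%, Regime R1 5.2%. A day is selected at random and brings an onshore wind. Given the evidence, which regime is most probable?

Prior × likelihood for each hypothesis:
  Regime R4: 0.06 × 0.118 = 0.00708
  Regime R5: 0.32 × 0.072 = 0.02304
  Regime R3: 0.07 × 0.248 = 0.01736
  Regime R6: 0.34 × 0.26 = 0.0884
  Regime R1: 0.21 × 0.052 = 0.01092
Normalizing constant = 0.1468.
Largest term belongs to Regime R6, so Regime R6 is most probable.

Regime R6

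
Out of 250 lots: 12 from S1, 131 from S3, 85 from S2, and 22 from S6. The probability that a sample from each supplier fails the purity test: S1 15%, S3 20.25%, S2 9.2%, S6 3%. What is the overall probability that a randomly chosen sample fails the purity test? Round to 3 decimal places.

By Bayes' rule, posterior ∝ prior × likelihood:
  S1: 0.048 × 0.15 = 0.0072
  S3: 0.524 × 0.2025 = 0.10611
  S2: 0.34 × 0.092 = 0.03128
  S6: 0.088 × 0.03 = 0.00264
P(off-spec) = 0.0072 + 0.10611 + 0.03128 + 0.00264 = 0.14723 → 0.147.

0.147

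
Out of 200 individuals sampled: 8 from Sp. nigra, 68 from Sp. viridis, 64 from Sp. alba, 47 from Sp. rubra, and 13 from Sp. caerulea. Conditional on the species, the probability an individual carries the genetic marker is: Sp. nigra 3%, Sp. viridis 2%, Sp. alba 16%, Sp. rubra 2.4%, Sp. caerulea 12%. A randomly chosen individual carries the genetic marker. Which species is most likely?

Unnormalized posteriors (prior × likelihood):
  Sp. nigra: 0.04 × 0.03 = 0.0012
  Sp. viridis: 0.34 × 0.02 = 0.0068
  Sp. alba: 0.32 × 0.16 = 0.0512
  Sp. rubra: 0.235 × 0.024 = 0.00564
  Sp. caerulea: 0.065 × 0.12 = 0.0078
Total = 0.07264.
Largest term belongs to Sp. alba, so Sp. alba is most probable.

Sp. alba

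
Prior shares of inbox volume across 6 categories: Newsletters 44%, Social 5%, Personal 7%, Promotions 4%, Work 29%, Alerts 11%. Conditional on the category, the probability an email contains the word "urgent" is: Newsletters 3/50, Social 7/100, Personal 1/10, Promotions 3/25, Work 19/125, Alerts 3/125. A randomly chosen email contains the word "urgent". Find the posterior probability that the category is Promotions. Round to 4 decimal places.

Prior × likelihood for each hypothesis:
  Newsletters: 0.44 × 0.06 = 0.0264
  Social: 0.05 × 0.07 = 0.0035
  Personal: 0.07 × 0.1 = 0.007
  Promotions: 0.04 × 0.12 = 0.0048
  Work: 0.29 × 0.152 = 0.04408
  Alerts: 0.11 × 0.024 = 0.00264
Total = 0.08842.
P(Promotions | evidence) = 0.0048 / 0.08842 ≈ 0.0543.

0.0543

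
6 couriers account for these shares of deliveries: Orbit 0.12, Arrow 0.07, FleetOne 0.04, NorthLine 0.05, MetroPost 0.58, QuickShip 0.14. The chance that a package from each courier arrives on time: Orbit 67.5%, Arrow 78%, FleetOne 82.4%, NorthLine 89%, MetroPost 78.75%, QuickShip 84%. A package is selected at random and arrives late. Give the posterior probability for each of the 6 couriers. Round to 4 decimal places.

Orbit 0.1835, Arrow 0.0724, FleetOne 0.0331, NorthLine 0.0259, MetroPost 0.5798, QuickShip 0.1054

Taking complements, P(late | each) = Orbit 0.325, Arrow 0.22, FleetOne 0.176, NorthLine 0.11, MetroPost 0.2125, QuickShip 0.16.
Prior × likelihood for each hypothesis:
  Orbit: 0.12 × 0.325 = 0.039
  Arrow: 0.07 × 0.22 = 0.0154
  FleetOne: 0.04 × 0.176 = 0.00704
  NorthLine: 0.05 × 0.11 = 0.0055
  MetroPost: 0.58 × 0.2125 = 0.12325
  QuickShip: 0.14 × 0.16 = 0.0224
Total = 0.21259.
P(Orbit | late) = 0.039/0.21259 ≈ 0.1835
P(Arrow | late) = 0.0154/0.21259 ≈ 0.0724
P(FleetOne | late) = 0.00704/0.21259 ≈ 0.0331
P(NorthLine | late) = 0.0055/0.21259 ≈ 0.0259
P(MetroPost | late) = 0.12325/0.21259 ≈ 0.5798
P(QuickShip | late) = 0.0224/0.21259 ≈ 0.1054
(Check: 0.1835+0.0724+0.0331+0.0259+0.5798+0.1054 = 1.0001.)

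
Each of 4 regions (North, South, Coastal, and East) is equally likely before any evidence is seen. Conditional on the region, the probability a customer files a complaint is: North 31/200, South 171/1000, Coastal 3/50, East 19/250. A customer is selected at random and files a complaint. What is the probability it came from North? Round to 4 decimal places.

With a uniform prior (1/4 each), posterior ∝ likelihood:
  North: 0.155
  South: 0.171
  Coastal: 0.06
  East: 0.076
Normalizing constant = 0.462.
P(North | evidence) = 0.155 / 0.462 ≈ 0.3355.

0.3355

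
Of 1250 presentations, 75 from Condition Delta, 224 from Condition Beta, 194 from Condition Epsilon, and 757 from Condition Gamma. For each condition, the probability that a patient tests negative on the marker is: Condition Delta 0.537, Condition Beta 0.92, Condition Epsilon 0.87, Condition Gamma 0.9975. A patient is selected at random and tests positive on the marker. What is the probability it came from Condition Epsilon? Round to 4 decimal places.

0.3162

Taking complements, P(marker-positive | each) = Condition Delta 0.463, Condition Beta 0.08, Condition Epsilon 0.13, Condition Gamma 0.0025.
Compute prior × likelihood for every hypothesis:
  Condition Delta: 0.06 × 0.463 = 0.02778
  Condition Beta: 0.1792 × 0.08 = 0.014336
  Condition Epsilon: 0.1552 × 0.13 = 0.020176
  Condition Gamma: 0.6056 × 0.0025 = 0.001514
Normalizing constant = 0.063806.
P(Condition Epsilon | evidence) = 0.020176 / 0.063806 ≈ 0.3162.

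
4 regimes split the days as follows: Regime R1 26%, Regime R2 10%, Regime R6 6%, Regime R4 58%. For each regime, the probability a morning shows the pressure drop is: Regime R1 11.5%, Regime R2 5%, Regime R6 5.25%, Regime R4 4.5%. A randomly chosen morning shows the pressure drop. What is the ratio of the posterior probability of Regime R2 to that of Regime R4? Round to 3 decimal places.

0.192

By Bayes' rule, posterior ∝ prior × likelihood:
  Regime R1: 0.26 × 0.115 = 0.0299
  Regime R2: 0.1 × 0.05 = 0.005
  Regime R6: 0.06 × 0.0525 = 0.00315
  Regime R4: 0.58 × 0.045 = 0.0261
Normalizing constant = 0.06415.
The ratio is 0.005 / 0.0261 (the normalizer cancels) = 0.192.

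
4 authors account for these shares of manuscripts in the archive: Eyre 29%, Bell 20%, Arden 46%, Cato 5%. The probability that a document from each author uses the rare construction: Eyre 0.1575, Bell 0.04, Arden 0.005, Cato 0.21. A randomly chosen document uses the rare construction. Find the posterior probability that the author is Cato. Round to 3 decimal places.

Prior × likelihood for each hypothesis:
  Eyre: 0.29 × 0.1575 = 0.045675
  Bell: 0.2 × 0.04 = 0.008
  Arden: 0.46 × 0.005 = 0.0023
  Cato: 0.05 × 0.21 = 0.0105
Sum = 0.066475.
P(Cato | evidence) = 0.0105 / 0.066475 ≈ 0.158.

0.158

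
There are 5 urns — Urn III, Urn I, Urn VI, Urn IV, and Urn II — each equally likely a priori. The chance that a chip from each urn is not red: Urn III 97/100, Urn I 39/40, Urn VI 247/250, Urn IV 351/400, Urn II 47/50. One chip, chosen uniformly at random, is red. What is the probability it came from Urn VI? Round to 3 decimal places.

Taking complements, P(red | each) = Urn III 0.03, Urn I 0.025, Urn VI 0.012, Urn IV 0.1225, Urn II 0.06.
With a uniform prior (1/5 each), posterior ∝ likelihood:
  Urn III: 0.03
  Urn I: 0.025
  Urn VI: 0.012
  Urn IV: 0.1225
  Urn II: 0.06
Total = 0.2495.
P(Urn VI | evidence) = 0.012 / 0.2495 ≈ 0.048.

0.048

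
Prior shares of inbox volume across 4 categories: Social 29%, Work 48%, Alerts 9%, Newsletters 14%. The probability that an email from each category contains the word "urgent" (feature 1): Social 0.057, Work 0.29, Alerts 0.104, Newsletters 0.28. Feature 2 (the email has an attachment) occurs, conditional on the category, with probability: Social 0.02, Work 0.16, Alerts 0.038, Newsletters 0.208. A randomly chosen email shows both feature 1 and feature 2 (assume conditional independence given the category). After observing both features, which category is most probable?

Work

By Bayes' rule, posterior ∝ prior × likelihood:
  Social: 0.29 × 0.057 × 0.02 = 0.0003306
  Work: 0.48 × 0.29 × 0.16 = 0.022272
  Alerts: 0.09 × 0.104 × 0.038 = 0.00035568
  Newsletters: 0.14 × 0.28 × 0.208 = 0.0081536
Normalizing constant = 0.03111188.
Largest term belongs to Work, so Work is most probable.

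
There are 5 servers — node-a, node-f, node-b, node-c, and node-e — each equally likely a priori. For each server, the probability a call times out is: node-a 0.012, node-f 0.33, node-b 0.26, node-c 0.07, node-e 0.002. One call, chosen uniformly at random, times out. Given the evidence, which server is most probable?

With a uniform prior (1/5 each), posterior ∝ likelihood:
  node-a: 0.012
  node-f: 0.33
  node-b: 0.26
  node-c: 0.07
  node-e: 0.002
Normalizing constant = 0.674.
Largest term belongs to node-f, so node-f is most probable.

node-f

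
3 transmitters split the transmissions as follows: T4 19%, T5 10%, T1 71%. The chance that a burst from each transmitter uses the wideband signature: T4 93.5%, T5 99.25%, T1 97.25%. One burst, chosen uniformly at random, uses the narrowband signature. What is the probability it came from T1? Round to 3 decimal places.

0.598

Taking complements, P(narrowband | each) = T4 0.065, T5 0.0075, T1 0.0275.
Prior × likelihood for each hypothesis:
  T4: 0.19 × 0.065 = 0.01235
  T5: 0.1 × 0.0075 = 0.00075
  T1: 0.71 × 0.0275 = 0.019525
Sum = 0.032625.
P(T1 | evidence) = 0.019525 / 0.032625 ≈ 0.598.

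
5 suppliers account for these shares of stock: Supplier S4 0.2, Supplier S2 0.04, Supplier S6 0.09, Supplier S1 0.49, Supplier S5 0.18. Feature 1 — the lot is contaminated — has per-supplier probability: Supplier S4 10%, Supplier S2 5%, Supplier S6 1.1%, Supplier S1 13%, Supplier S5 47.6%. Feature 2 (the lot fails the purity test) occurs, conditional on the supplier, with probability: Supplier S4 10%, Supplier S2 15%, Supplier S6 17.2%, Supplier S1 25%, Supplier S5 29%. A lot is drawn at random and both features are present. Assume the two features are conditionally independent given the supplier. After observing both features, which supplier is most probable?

Prior × likelihood for each hypothesis:
  Supplier S4: 0.2 × 0.1 × 0.1 = 0.002
  Supplier S2: 0.04 × 0.05 × 0.15 = 0.0003
  Supplier S6: 0.09 × 0.011 × 0.172 = 0.00017028
  Supplier S1: 0.49 × 0.13 × 0.25 = 0.015925
  Supplier S5: 0.18 × 0.476 × 0.29 = 0.0248472
Total = 0.04324248.
Largest term belongs to Supplier S5, so Supplier S5 is most probable.

Supplier S5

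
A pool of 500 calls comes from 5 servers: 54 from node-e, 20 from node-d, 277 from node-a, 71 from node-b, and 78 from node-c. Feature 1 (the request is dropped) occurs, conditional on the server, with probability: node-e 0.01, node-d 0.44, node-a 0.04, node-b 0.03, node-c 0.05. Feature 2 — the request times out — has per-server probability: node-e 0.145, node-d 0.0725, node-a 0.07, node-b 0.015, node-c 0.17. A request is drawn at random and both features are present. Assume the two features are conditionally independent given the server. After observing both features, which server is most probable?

node-a

By Bayes' rule, posterior ∝ prior × likelihood:
  node-e: 0.108 × 0.01 × 0.145 = 0.0001566
  node-d: 0.04 × 0.44 × 0.0725 = 0.001276
  node-a: 0.554 × 0.04 × 0.07 = 0.0015512
  node-b: 0.142 × 0.03 × 0.015 = 0.0000639
  node-c: 0.156 × 0.05 × 0.17 = 0.001326
Total = 0.0043737.
Largest term belongs to node-a, so node-a is most probable.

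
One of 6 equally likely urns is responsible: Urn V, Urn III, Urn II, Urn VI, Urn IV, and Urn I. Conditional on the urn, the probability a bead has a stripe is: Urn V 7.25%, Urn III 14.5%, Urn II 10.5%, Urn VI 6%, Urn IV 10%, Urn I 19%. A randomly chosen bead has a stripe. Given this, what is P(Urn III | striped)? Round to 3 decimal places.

0.216

Since the prior is uniform, the posterior is proportional to the likelihood:
  Urn V: 0.0725
  Urn III: 0.145
  Urn II: 0.105
  Urn VI: 0.06
  Urn IV: 0.1
  Urn I: 0.19
Total = 0.6725.
P(Urn III | evidence) = 0.145 / 0.6725 ≈ 0.216.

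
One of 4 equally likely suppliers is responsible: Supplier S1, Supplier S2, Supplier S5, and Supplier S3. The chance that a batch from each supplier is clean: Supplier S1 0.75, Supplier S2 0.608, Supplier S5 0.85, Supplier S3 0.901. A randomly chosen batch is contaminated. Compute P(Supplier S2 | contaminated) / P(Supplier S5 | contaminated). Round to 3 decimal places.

2.613

Taking complements, P(contaminated | each) = Supplier S1 0.25, Supplier S2 0.392, Supplier S5 0.15, Supplier S3 0.099.
Since the prior is uniform, the posterior is proportional to the likelihood:
  Supplier S1: 0.25
  Supplier S2: 0.392
  Supplier S5: 0.15
  Supplier S3: 0.099
Total = 0.891.
The ratio is 0.392 / 0.15 (the normalizer cancels) = 2.613.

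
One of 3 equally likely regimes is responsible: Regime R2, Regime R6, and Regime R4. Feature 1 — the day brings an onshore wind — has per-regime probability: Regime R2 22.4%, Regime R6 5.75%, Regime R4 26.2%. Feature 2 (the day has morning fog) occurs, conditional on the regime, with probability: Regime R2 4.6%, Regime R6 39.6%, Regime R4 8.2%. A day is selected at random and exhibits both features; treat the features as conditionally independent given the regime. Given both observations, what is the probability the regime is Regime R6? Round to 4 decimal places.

With a uniform prior (1/3 each), posterior ∝ likelihood:
  Regime R2: 0.224 × 0.046 = 0.010304
  Regime R6: 0.0575 × 0.396 = 0.02277
  Regime R4: 0.262 × 0.082 = 0.021484
Normalizing constant = 0.054558.
P(Regime R6 | evidence) = 0.02277 / 0.054558 ≈ 0.4174.

0.4174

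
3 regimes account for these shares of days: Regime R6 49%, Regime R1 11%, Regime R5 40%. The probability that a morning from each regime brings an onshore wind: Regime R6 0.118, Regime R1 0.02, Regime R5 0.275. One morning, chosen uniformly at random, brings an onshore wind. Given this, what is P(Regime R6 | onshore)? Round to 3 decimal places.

0.340

Unnormalized posteriors (prior × likelihood):
  Regime R6: 0.49 × 0.118 = 0.05782
  Regime R1: 0.11 × 0.02 = 0.0022
  Regime R5: 0.4 × 0.275 = 0.11
Sum = 0.17002.
P(Regime R6 | evidence) = 0.05782 / 0.17002 ≈ 0.340.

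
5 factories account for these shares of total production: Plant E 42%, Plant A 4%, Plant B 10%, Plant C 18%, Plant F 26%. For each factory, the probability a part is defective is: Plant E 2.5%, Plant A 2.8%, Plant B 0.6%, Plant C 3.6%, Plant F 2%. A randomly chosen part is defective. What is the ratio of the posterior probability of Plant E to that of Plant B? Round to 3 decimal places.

17.500

Compute prior × likelihood for every hypothesis:
  Plant E: 0.42 × 0.025 = 0.0105
  Plant A: 0.04 × 0.028 = 0.00112
  Plant B: 0.1 × 0.006 = 0.0006
  Plant C: 0.18 × 0.036 = 0.00648
  Plant F: 0.26 × 0.02 = 0.0052
Normalizing constant = 0.0239.
The ratio is 0.0105 / 0.0006 (the normalizer cancels) = 17.500.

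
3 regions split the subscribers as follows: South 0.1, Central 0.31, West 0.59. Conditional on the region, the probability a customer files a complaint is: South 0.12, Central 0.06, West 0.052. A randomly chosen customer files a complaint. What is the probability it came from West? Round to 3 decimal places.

0.501

Prior × likelihood for each hypothesis:
  South: 0.1 × 0.12 = 0.012
  Central: 0.31 × 0.06 = 0.0186
  West: 0.59 × 0.052 = 0.03068
Total = 0.06128.
P(West | evidence) = 0.03068 / 0.06128 ≈ 0.501.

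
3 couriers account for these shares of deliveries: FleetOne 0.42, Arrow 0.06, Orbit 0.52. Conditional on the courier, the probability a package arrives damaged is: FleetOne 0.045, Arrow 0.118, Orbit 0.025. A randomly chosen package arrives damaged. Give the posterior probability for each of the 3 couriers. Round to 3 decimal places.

Compute prior × likelihood for every hypothesis:
  FleetOne: 0.42 × 0.045 = 0.0189
  Arrow: 0.06 × 0.118 = 0.00708
  Orbit: 0.52 × 0.025 = 0.013
Normalizing constant = 0.03898.
P(FleetOne | damaged) = 0.0189/0.03898 ≈ 0.485
P(Arrow | damaged) = 0.00708/0.03898 ≈ 0.182
P(Orbit | damaged) = 0.013/0.03898 ≈ 0.334
(Check: 0.485+0.182+0.334 = 1.001.)

FleetOne 0.485, Arrow 0.182, Orbit 0.334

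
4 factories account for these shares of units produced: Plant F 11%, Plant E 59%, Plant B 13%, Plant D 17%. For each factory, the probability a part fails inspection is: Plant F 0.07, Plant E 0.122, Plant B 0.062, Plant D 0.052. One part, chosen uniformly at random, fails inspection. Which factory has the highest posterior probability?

Plant E

Prior × likelihood for each hypothesis:
  Plant F: 0.11 × 0.07 = 0.0077
  Plant E: 0.59 × 0.122 = 0.07198
  Plant B: 0.13 × 0.062 = 0.00806
  Plant D: 0.17 × 0.052 = 0.00884
Sum = 0.09658.
Largest term belongs to Plant E, so Plant E is most probable.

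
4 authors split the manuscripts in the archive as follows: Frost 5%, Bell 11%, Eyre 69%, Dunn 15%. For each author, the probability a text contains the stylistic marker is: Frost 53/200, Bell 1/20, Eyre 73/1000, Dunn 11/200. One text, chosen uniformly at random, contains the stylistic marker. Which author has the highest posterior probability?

Eyre

Unnormalized posteriors (prior × likelihood):
  Frost: 0.05 × 0.265 = 0.01325
  Bell: 0.11 × 0.05 = 0.0055
  Eyre: 0.69 × 0.073 = 0.05037
  Dunn: 0.15 × 0.055 = 0.00825
Total = 0.07737.
Largest term belongs to Eyre, so Eyre is most probable.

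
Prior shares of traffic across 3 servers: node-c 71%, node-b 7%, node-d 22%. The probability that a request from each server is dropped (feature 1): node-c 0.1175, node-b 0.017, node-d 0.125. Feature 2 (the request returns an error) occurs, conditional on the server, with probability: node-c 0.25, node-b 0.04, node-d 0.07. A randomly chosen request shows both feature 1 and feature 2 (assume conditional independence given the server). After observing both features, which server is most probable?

Unnormalized posteriors (prior × likelihood):
  node-c: 0.71 × 0.1175 × 0.25 = 0.02085625
  node-b: 0.07 × 0.017 × 0.04 = 0.0000476
  node-d: 0.22 × 0.125 × 0.07 = 0.001925
Sum = 0.02282885.
Largest term belongs to node-c, so node-c is most probable.

node-c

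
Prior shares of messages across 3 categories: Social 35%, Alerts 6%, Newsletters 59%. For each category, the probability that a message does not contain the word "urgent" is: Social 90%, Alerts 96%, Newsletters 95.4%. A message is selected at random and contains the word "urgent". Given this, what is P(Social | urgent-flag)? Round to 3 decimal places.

0.542

Taking complements, P(urgent-flag | each) = Social 0.1, Alerts 0.04, Newsletters 0.046.
By Bayes' rule, posterior ∝ prior × likelihood:
  Social: 0.35 × 0.1 = 0.035
  Alerts: 0.06 × 0.04 = 0.0024
  Newsletters: 0.59 × 0.046 = 0.02714
Sum = 0.06454.
P(Social | evidence) = 0.035 / 0.06454 ≈ 0.542.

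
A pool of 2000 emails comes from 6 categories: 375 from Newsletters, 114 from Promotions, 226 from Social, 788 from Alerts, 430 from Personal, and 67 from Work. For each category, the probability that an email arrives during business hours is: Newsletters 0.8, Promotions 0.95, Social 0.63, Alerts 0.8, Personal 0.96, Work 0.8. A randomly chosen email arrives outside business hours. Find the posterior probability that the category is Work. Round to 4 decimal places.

0.0380

Taking complements, P(off-hours | each) = Newsletters 0.2, Promotions 0.05, Social 0.37, Alerts 0.2, Personal 0.04, Work 0.2.
Compute prior × likelihood for every hypothesis:
  Newsletters: 0.1875 × 0.2 = 0.0375
  Promotions: 0.057 × 0.05 = 0.00285
  Social: 0.113 × 0.37 = 0.04181
  Alerts: 0.394 × 0.2 = 0.0788
  Personal: 0.215 × 0.04 = 0.0086
  Work: 0.0335 × 0.2 = 0.0067
Total = 0.17626.
P(Work | evidence) = 0.0067 / 0.17626 ≈ 0.0380.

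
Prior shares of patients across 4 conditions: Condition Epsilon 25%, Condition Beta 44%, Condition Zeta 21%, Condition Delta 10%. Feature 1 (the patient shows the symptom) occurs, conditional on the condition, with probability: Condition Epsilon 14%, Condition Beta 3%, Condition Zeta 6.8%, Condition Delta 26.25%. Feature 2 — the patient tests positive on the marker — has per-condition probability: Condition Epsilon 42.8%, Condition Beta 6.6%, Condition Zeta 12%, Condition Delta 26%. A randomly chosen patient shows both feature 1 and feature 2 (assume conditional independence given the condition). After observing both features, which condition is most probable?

Condition Epsilon

Prior × likelihood for each hypothesis:
  Condition Epsilon: 0.25 × 0.14 × 0.428 = 0.01498
  Condition Beta: 0.44 × 0.03 × 0.066 = 0.0008712
  Condition Zeta: 0.21 × 0.068 × 0.12 = 0.0017136
  Condition Delta: 0.1 × 0.2625 × 0.26 = 0.006825
Total = 0.0243898.
Largest term belongs to Condition Epsilon, so Condition Epsilon is most probable.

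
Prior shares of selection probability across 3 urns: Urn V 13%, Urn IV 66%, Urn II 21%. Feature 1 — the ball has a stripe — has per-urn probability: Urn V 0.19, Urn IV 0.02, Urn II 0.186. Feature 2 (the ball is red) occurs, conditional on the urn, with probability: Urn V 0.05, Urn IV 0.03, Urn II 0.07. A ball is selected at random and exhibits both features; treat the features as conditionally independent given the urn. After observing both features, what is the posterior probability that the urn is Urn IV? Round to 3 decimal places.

By Bayes' rule, posterior ∝ prior × likelihood:
  Urn V: 0.13 × 0.19 × 0.05 = 0.001235
  Urn IV: 0.66 × 0.02 × 0.03 = 0.000396
  Urn II: 0.21 × 0.186 × 0.07 = 0.0027342
Total = 0.0043652.
P(Urn IV | evidence) = 0.000396 / 0.0043652 ≈ 0.091.

0.091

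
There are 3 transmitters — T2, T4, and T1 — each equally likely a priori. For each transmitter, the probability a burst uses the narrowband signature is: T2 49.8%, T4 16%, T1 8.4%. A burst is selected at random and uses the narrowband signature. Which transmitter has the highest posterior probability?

Since the prior is uniform, the posterior is proportional to the likelihood:
  T2: 0.498
  T4: 0.16
  T1: 0.084
Sum = 0.742.
Largest term belongs to T2, so T2 is most probable.

T2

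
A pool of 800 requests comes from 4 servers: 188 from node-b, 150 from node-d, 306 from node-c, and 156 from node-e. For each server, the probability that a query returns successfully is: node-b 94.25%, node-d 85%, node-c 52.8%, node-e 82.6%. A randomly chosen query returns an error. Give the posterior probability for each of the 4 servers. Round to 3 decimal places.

node-b 0.053, node-d 0.110, node-c 0.705, node-e 0.132

Taking complements, P(error | each) = node-b 0.0575, node-d 0.15, node-c 0.472, node-e 0.174.
By Bayes' rule, posterior ∝ prior × likelihood:
  node-b: 0.235 × 0.0575 = 0.0135125
  node-d: 0.1875 × 0.15 = 0.028125
  node-c: 0.3825 × 0.472 = 0.18054
  node-e: 0.195 × 0.174 = 0.03393
Sum = 0.2561075.
P(node-b | error) = 0.0135125/0.2561075 ≈ 0.053
P(node-d | error) = 0.028125/0.2561075 ≈ 0.110
P(node-c | error) = 0.18054/0.2561075 ≈ 0.705
P(node-e | error) = 0.03393/0.2561075 ≈ 0.132
(Check: 0.053+0.110+0.705+0.132 = 1.000.)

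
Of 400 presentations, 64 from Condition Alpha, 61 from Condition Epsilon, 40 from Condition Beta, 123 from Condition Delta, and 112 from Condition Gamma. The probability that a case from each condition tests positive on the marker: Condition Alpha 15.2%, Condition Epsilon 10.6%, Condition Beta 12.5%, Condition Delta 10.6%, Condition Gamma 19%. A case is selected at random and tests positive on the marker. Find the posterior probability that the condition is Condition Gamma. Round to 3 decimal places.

Prior × likelihood for each hypothesis:
  Condition Alpha: 0.16 × 0.152 = 0.02432
  Condition Epsilon: 0.1525 × 0.106 = 0.016165
  Condition Beta: 0.1 × 0.125 = 0.0125
  Condition Delta: 0.3075 × 0.106 = 0.032595
  Condition Gamma: 0.28 × 0.19 = 0.0532
Total = 0.13878.
P(Condition Gamma | evidence) = 0.0532 / 0.13878 ≈ 0.383.

0.383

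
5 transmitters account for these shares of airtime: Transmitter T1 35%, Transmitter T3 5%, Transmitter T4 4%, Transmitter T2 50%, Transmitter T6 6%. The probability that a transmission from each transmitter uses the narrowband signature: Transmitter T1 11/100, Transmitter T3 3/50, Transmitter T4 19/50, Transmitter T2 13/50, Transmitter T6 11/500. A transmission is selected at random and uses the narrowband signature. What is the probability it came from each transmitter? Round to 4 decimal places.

Transmitter T1 0.2048, Transmitter T3 0.0160, Transmitter T4 0.0808, Transmitter T2 0.6914, Transmitter T6 0.0070

Prior × likelihood for each hypothesis:
  Transmitter T1: 0.35 × 0.11 = 0.0385
  Transmitter T3: 0.05 × 0.06 = 0.003
  Transmitter T4: 0.04 × 0.38 = 0.0152
  Transmitter T2: 0.5 × 0.26 = 0.13
  Transmitter T6: 0.06 × 0.022 = 0.00132
Total = 0.18802.
P(Transmitter T1 | narrowband) = 0.0385/0.18802 ≈ 0.2048
P(Transmitter T3 | narrowband) = 0.003/0.18802 ≈ 0.0160
P(Transmitter T4 | narrowband) = 0.0152/0.18802 ≈ 0.0808
P(Transmitter T2 | narrowband) = 0.13/0.18802 ≈ 0.6914
P(Transmitter T6 | narrowband) = 0.00132/0.18802 ≈ 0.0070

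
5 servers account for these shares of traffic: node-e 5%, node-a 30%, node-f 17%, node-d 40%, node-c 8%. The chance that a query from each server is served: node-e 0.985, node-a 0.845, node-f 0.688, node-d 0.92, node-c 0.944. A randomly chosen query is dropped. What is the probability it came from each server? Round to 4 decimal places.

Taking complements, P(dropped | each) = node-e 0.015, node-a 0.155, node-f 0.312, node-d 0.08, node-c 0.056.
Prior × likelihood for each hypothesis:
  node-e: 0.05 × 0.015 = 0.00075
  node-a: 0.3 × 0.155 = 0.0465
  node-f: 0.17 × 0.312 = 0.05304
  node-d: 0.4 × 0.08 = 0.032
  node-c: 0.08 × 0.056 = 0.00448
Normalizing constant = 0.13677.
P(node-e | dropped) = 0.00075/0.13677 ≈ 0.0055
P(node-a | dropped) = 0.0465/0.13677 ≈ 0.3400
P(node-f | dropped) = 0.05304/0.13677 ≈ 0.3878
P(node-d | dropped) = 0.032/0.13677 ≈ 0.2340
P(node-c | dropped) = 0.00448/0.13677 ≈ 0.0328

node-e 0.0055, node-a 0.3400, node-f 0.3878, node-d 0.2340, node-c 0.0328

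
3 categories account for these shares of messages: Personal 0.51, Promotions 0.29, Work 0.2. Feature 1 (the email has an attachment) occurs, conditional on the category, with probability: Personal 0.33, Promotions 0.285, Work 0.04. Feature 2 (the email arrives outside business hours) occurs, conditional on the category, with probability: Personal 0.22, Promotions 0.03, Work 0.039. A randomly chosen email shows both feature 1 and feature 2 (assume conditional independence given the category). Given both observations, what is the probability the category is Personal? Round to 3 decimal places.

Compute prior × likelihood for every hypothesis:
  Personal: 0.51 × 0.33 × 0.22 = 0.037026
  Promotions: 0.29 × 0.285 × 0.03 = 0.0024795
  Work: 0.2 × 0.04 × 0.039 = 0.000312
Normalizing constant = 0.0398175.
P(Personal | evidence) = 0.037026 / 0.0398175 ≈ 0.930.

0.930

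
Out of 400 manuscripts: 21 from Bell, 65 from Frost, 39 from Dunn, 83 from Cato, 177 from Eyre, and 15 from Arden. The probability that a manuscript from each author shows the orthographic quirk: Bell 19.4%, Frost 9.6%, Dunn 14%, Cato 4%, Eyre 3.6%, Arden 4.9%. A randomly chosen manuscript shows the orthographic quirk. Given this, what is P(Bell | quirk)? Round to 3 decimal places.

0.155

By Bayes' rule, posterior ∝ prior × likelihood:
  Bell: 0.0525 × 0.194 = 0.010185
  Frost: 0.1625 × 0.096 = 0.0156
  Dunn: 0.0975 × 0.14 = 0.01365
  Cato: 0.2075 × 0.04 = 0.0083
  Eyre: 0.4425 × 0.036 = 0.01593
  Arden: 0.0375 × 0.049 = 0.0018375
Total = 0.0655025.
P(Bell | evidence) = 0.010185 / 0.0655025 ≈ 0.155.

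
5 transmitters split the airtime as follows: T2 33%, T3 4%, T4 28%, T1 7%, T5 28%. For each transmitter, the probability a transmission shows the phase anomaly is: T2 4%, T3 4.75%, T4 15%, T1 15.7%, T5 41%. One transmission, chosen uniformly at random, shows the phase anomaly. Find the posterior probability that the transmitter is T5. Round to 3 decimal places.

0.628

Prior × likelihood for each hypothesis:
  T2: 0.33 × 0.04 = 0.0132
  T3: 0.04 × 0.0475 = 0.0019
  T4: 0.28 × 0.15 = 0.042
  T1: 0.07 × 0.157 = 0.01099
  T5: 0.28 × 0.41 = 0.1148
Sum = 0.18289.
P(T5 | evidence) = 0.1148 / 0.18289 ≈ 0.628.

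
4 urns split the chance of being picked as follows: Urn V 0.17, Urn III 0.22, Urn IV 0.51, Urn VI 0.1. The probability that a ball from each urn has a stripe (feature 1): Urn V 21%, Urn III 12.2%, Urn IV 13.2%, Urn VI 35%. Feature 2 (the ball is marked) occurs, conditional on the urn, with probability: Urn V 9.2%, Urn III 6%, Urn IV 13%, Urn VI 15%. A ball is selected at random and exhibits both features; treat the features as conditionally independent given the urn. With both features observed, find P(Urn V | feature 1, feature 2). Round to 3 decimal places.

Compute prior × likelihood for every hypothesis:
  Urn V: 0.17 × 0.21 × 0.092 = 0.0032844
  Urn III: 0.22 × 0.122 × 0.06 = 0.0016104
  Urn IV: 0.51 × 0.132 × 0.13 = 0.0087516
  Urn VI: 0.1 × 0.35 × 0.15 = 0.00525
Total = 0.0188964.
P(Urn V | evidence) = 0.0032844 / 0.0188964 ≈ 0.174.

0.174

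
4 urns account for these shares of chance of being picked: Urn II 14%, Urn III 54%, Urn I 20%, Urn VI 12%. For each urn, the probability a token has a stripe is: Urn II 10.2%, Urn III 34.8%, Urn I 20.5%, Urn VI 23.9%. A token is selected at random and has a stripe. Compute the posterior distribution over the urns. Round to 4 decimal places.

Unnormalized posteriors (prior × likelihood):
  Urn II: 0.14 × 0.102 = 0.01428
  Urn III: 0.54 × 0.348 = 0.18792
  Urn I: 0.2 × 0.205 = 0.041
  Urn VI: 0.12 × 0.239 = 0.02868
Normalizing constant = 0.27188.
P(Urn II | striped) = 0.01428/0.27188 ≈ 0.0525
P(Urn III | striped) = 0.18792/0.27188 ≈ 0.6912
P(Urn I | striped) = 0.041/0.27188 ≈ 0.1508
P(Urn VI | striped) = 0.02868/0.27188 ≈ 0.1055

Urn II 0.0525, Urn III 0.6912, Urn I 0.1508, Urn VI 0.1055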